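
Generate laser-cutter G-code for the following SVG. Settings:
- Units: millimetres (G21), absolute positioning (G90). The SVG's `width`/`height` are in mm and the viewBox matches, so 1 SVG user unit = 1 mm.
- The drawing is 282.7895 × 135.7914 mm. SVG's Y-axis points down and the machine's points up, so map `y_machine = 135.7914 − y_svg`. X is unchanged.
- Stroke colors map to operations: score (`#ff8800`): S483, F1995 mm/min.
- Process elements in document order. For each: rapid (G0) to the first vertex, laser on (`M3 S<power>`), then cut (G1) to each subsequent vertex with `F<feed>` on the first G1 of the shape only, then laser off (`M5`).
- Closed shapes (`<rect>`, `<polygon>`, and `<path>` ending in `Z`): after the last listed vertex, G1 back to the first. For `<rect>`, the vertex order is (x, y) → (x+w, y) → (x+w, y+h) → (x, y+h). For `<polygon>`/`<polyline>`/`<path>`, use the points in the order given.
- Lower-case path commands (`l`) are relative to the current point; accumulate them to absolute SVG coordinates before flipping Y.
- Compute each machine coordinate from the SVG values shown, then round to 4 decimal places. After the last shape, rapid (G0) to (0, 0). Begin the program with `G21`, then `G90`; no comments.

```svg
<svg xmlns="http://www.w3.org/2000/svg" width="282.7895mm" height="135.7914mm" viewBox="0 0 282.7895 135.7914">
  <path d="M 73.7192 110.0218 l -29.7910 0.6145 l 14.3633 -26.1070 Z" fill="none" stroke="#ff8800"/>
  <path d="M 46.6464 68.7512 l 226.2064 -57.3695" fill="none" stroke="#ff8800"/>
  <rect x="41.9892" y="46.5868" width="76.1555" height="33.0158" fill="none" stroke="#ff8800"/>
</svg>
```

G21
G90
G0 X73.7192 Y25.7696
M3 S483
G1 X43.9282 Y25.1551 F1995
G1 X58.2915 Y51.2621
G1 X73.7192 Y25.7696
M5
G0 X46.6464 Y67.0402
M3 S483
G1 X272.8528 Y124.4097 F1995
M5
G0 X41.9892 Y89.2046
M3 S483
G1 X118.1447 Y89.2046 F1995
G1 X118.1447 Y56.1888
G1 X41.9892 Y56.1888
G1 X41.9892 Y89.2046
M5
G0 X0.0000 Y0.0000

viewBox `0 0 282.7895 135.7914` with mm width/height → 1 unit = 1 mm. Flip: y_m = 135.7914 − y_svg.

**Shape 1** — `<path>` regular polygon, stroke `#ff8800` → score (S483, F1995). Machine vertices: (73.7192,25.7696) → (43.9282,25.1551) → (58.2915,51.2621) → (73.7192,25.7696). Closed: final G1 returns to the first vertex.

**Shape 2** — `<path>` line segment, stroke `#ff8800` → score (S483, F1995). Machine vertices: (46.6464,67.0402) → (272.8528,124.4097). Open path.

**Shape 3** — `<rect>` rectangle, stroke `#ff8800` → score (S483, F1995). Machine vertices: (41.9892,89.2046) → (118.1447,89.2046) → (118.1447,56.1888) → (41.9892,56.1888) → (41.9892,89.2046). Closed: final G1 returns to the first vertex.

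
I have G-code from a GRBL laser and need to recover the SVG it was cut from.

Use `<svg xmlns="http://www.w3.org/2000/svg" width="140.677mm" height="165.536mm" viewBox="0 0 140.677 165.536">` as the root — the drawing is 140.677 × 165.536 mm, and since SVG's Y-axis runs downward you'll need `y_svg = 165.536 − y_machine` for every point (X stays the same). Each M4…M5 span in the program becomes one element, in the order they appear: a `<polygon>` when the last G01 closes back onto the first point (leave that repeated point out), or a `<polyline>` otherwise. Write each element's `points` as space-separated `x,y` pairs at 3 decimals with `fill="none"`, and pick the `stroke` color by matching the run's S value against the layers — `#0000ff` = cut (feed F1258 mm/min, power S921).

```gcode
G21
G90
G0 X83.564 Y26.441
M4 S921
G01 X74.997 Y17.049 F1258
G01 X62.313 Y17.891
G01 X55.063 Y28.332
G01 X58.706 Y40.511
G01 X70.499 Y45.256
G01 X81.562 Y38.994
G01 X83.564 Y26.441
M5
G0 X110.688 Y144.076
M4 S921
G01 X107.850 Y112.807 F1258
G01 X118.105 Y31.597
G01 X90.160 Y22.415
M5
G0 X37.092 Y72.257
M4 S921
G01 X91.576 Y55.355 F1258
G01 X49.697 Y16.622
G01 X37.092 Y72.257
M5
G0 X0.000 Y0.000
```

<svg xmlns="http://www.w3.org/2000/svg" width="140.677mm" height="165.536mm" viewBox="0 0 140.677 165.536">
  <polygon points="83.564,139.095 74.997,148.487 62.313,147.645 55.063,137.204 58.706,125.025 70.499,120.280 81.562,126.542" fill="none" stroke="#0000ff"/>
  <polyline points="110.688,21.460 107.850,52.729 118.105,133.939 90.160,143.121" fill="none" stroke="#0000ff"/>
  <polygon points="37.092,93.279 91.576,110.181 49.697,148.914" fill="none" stroke="#0000ff"/>
</svg>

y_svg = 165.536 − y_m. Every run uses S921, so all elements get stroke `#0000ff` (cut).

[1] closed run; points: 83.564,139.095 74.997,148.487 62.313,147.645 55.063,137.204 58.706,125.025 70.499,120.280 81.562,126.542

[2] open run; points: 110.688,21.460 107.850,52.729 118.105,133.939 90.160,143.121

[3] closed run; points: 37.092,93.279 91.576,110.181 49.697,148.914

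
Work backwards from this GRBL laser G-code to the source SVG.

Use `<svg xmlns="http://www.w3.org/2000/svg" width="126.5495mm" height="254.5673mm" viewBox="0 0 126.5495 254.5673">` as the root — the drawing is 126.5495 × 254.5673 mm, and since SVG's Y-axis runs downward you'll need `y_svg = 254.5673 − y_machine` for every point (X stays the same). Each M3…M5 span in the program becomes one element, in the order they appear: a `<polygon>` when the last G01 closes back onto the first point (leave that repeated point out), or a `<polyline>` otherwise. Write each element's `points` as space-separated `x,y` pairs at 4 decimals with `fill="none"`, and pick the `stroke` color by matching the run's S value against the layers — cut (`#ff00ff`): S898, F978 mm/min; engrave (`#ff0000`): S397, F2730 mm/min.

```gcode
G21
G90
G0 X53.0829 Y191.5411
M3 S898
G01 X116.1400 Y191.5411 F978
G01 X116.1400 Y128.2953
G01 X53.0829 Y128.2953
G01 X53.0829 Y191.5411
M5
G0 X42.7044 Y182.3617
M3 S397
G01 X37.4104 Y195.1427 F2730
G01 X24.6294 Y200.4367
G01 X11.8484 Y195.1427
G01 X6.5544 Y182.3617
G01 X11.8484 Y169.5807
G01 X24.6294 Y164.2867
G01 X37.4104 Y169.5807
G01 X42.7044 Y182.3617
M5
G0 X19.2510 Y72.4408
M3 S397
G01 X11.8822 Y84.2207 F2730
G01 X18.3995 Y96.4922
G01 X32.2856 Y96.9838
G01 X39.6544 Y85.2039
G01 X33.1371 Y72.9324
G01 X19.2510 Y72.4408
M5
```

y_svg = 254.5673 − y_m.

[1] S898→`#ff00ff` (cut); closed run; points: 53.0829,63.0262 116.1400,63.0262 116.1400,126.2720 53.0829,126.2720

[2] S397→`#ff0000` (engrave); closed run; points: 42.7044,72.2056 37.4104,59.4246 24.6294,54.1306 11.8484,59.4246 6.5544,72.2056 11.8484,84.9866 24.6294,90.2806 37.4104,84.9866

[3] S397→`#ff0000` (engrave); closed run; points: 19.2510,182.1265 11.8822,170.3466 18.3995,158.0751 32.2856,157.5835 39.6544,169.3634 33.1371,181.6349

<svg xmlns="http://www.w3.org/2000/svg" width="126.5495mm" height="254.5673mm" viewBox="0 0 126.5495 254.5673">
  <polygon points="53.0829,63.0262 116.1400,63.0262 116.1400,126.2720 53.0829,126.2720" fill="none" stroke="#ff00ff"/>
  <polygon points="42.7044,72.2056 37.4104,59.4246 24.6294,54.1306 11.8484,59.4246 6.5544,72.2056 11.8484,84.9866 24.6294,90.2806 37.4104,84.9866" fill="none" stroke="#ff0000"/>
  <polygon points="19.2510,182.1265 11.8822,170.3466 18.3995,158.0751 32.2856,157.5835 39.6544,169.3634 33.1371,181.6349" fill="none" stroke="#ff0000"/>
</svg>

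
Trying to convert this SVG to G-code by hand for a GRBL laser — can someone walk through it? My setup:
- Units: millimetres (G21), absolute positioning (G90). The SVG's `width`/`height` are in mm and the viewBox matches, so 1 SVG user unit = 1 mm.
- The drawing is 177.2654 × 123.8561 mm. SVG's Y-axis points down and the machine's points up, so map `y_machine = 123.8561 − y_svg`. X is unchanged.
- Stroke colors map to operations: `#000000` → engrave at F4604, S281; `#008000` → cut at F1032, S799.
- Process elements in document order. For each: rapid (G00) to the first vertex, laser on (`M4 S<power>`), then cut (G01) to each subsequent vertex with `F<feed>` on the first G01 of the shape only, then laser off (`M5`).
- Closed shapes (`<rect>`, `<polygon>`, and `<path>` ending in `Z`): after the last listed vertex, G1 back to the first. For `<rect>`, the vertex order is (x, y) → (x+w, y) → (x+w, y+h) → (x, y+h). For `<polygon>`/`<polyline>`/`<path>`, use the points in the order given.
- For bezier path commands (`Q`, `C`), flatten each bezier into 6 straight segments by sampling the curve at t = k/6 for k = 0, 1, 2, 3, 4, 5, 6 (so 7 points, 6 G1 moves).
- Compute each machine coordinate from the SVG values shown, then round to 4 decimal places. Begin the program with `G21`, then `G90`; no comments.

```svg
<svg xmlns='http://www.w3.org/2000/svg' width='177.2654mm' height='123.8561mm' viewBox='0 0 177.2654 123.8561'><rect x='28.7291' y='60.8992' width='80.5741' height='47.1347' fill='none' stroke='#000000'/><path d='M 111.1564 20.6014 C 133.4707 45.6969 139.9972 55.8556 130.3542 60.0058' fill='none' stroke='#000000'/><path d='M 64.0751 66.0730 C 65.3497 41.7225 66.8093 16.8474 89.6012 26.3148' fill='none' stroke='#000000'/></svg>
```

Since the viewBox matches the mm dimensions, user units are millimetres directly. The only transform is the Y-flip y_m = 123.8561 − y_svg.

Shape 1 is a rectangle drawn with `<rect>`. Its stroke #000000 means engrave at S281, F4604. After flipping Y the toolpath is (28.7291,62.9569) → (109.3032,62.9569) → (109.3032,15.8222) → (28.7291,15.8222) → (28.7291,62.9569), returning to the start.

Shape 2 is a cubic bezier drawn with `<path>`. Its stroke #000000 means engrave at S281, F4604. After flipping Y the toolpath is (111.1564,103.2547) → (120.9961,91.9103) → (128.1940,82.8075) → (132.7393,75.6980) → (134.6215,70.3340) → (133.8300,66.4674) → (130.3542,63.8503).

Shape 3 is a cubic bezier drawn with `<path>`. Its stroke #000000 means engrave at S281, F4604. After flipping Y the toolpath is (64.0751,57.7831) → (64.8257,69.8406) → (66.1946,81.0171) → (68.7692,90.3439) → (73.1368,96.8526) → (79.8850,99.5745) → (89.6012,97.5413).

G21
G90
G00 X28.7291 Y62.9569
M4 S281
G01 X109.3032 Y62.9569 F4604
G01 X109.3032 Y15.8222
G01 X28.7291 Y15.8222
G01 X28.7291 Y62.9569
M5
G00 X111.1564 Y103.2547
M4 S281
G01 X120.9961 Y91.9103 F4604
G01 X128.1940 Y82.8075
G01 X132.7393 Y75.6980
G01 X134.6215 Y70.3340
G01 X133.8300 Y66.4674
G01 X130.3542 Y63.8503
M5
G00 X64.0751 Y57.7831
M4 S281
G01 X64.8257 Y69.8406 F4604
G01 X66.1946 Y81.0171
G01 X68.7692 Y90.3439
G01 X73.1368 Y96.8526
G01 X79.8850 Y99.5745
G01 X89.6012 Y97.5413
M5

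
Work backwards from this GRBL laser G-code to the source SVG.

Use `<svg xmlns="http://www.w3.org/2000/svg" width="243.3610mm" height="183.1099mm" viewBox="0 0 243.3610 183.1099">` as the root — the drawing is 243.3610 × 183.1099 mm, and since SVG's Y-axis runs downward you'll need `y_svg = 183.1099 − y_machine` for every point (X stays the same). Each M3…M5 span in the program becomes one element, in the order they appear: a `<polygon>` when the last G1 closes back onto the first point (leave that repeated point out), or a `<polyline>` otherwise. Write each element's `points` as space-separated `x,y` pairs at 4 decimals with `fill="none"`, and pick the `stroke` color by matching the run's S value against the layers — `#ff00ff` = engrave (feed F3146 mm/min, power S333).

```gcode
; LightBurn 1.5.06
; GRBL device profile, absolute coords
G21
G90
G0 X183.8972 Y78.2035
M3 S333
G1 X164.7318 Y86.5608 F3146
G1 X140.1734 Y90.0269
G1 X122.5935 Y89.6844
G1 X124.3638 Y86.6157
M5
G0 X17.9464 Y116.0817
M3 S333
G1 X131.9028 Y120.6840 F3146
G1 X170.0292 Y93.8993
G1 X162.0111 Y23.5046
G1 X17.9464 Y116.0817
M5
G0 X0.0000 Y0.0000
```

<svg xmlns="http://www.w3.org/2000/svg" width="243.3610mm" height="183.1099mm" viewBox="0 0 243.3610 183.1099">
  <polyline points="183.8972,104.9064 164.7318,96.5491 140.1734,93.0830 122.5935,93.4255 124.3638,96.4942" fill="none" stroke="#ff00ff"/>
  <polygon points="17.9464,67.0282 131.9028,62.4259 170.0292,89.2106 162.0111,159.6053" fill="none" stroke="#ff00ff"/>
</svg>

Machine Y-up, SVG Y-down with viewBox height 183.1099, so y_svg = 183.1099 − y_machine; X carries over. Every run uses S333, so all elements get stroke `#ff00ff` (engrave).

Run 1: The run is open, so emit a `<polyline>` with points (Y-flipped): 183.8972,104.9064 164.7318,96.5491 140.1734,93.0830 122.5935,93.4255 124.3638,96.4942.

Run 2: The run returns to its start, so emit a `<polygon>` with points (Y-flipped): 17.9464,67.0282 131.9028,62.4259 170.0292,89.2106 162.0111,159.6053.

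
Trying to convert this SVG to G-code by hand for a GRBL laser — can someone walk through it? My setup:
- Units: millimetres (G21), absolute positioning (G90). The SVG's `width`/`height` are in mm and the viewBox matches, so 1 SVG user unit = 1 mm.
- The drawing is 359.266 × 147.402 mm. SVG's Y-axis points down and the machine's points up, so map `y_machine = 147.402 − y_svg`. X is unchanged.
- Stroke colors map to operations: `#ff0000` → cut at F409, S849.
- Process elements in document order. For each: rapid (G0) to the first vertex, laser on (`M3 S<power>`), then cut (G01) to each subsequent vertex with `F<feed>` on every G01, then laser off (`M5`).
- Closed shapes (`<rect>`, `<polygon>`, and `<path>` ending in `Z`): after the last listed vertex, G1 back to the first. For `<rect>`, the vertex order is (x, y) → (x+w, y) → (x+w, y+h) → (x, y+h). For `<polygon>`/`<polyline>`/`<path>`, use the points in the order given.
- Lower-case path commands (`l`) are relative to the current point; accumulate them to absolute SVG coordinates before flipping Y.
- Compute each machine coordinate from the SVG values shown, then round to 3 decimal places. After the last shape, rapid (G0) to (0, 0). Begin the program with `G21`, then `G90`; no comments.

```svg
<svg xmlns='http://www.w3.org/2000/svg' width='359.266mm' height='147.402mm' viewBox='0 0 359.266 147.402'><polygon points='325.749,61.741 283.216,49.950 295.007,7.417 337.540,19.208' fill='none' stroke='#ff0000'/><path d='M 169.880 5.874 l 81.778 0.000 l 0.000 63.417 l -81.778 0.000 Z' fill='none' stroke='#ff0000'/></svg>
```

G21
G90
G0 X325.749 Y85.661
M3 S849
G01 X283.216 Y97.452 F409
G01 X295.007 Y139.985 F409
G01 X337.540 Y128.194 F409
G01 X325.749 Y85.661 F409
M5
G0 X169.880 Y141.528
M3 S849
G01 X251.658 Y141.528 F409
G01 X251.658 Y78.111 F409
G01 X169.880 Y78.111 F409
G01 X169.880 Y141.528 F409
M5
G0 X0.000 Y0.000

viewBox `0 0 359.266 147.402` with mm width/height → 1 unit = 1 mm. Flip: y_m = 147.402 − y_svg.

**Shape 1** — `<polygon>` regular polygon, stroke `#ff0000` → cut (S849, F409). Machine vertices: (325.749,85.661) → (283.216,97.452) → (295.007,139.985) → (337.540,128.194) → (325.749,85.661). Closed: final G1 returns to the first vertex.

**Shape 2** — `<path>` rectangle, stroke `#ff0000` → cut (S849, F409). Machine vertices: (169.880,141.528) → (251.658,141.528) → (251.658,78.111) → (169.880,78.111) → (169.880,141.528). Closed: final G1 returns to the first vertex.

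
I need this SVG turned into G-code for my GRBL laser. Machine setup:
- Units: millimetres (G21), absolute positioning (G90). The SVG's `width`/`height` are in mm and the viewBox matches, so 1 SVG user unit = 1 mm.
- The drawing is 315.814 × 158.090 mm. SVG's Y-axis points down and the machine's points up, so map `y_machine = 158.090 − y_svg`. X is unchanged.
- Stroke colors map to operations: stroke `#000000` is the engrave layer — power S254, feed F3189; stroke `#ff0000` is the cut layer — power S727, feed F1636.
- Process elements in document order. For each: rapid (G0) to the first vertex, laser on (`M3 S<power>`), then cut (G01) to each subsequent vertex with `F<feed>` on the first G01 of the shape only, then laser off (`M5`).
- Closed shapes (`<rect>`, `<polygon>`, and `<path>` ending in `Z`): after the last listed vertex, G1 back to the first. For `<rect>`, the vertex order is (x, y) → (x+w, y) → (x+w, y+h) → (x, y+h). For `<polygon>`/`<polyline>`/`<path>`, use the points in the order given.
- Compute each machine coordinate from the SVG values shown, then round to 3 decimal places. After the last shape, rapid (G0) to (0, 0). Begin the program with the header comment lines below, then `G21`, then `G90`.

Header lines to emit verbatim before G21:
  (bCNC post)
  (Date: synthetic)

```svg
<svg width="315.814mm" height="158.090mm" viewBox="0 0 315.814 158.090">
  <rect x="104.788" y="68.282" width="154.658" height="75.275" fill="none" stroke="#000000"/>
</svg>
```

1 u = 1 mm; y_m = 158.090 − y.

[1] `<rect>` rectangle, #000000→engrave S254 F3189: (104.788,89.808) → (259.446,89.808) → (259.446,14.533) → (104.788,14.533) → (104.788,89.808) (closed)

(bCNC post)
(Date: synthetic)
G21
G90
G0 X104.788 Y89.808
M3 S254
G01 X259.446 Y89.808 F3189
G01 X259.446 Y14.533
G01 X104.788 Y14.533
G01 X104.788 Y89.808
M5
G0 X0.000 Y0.000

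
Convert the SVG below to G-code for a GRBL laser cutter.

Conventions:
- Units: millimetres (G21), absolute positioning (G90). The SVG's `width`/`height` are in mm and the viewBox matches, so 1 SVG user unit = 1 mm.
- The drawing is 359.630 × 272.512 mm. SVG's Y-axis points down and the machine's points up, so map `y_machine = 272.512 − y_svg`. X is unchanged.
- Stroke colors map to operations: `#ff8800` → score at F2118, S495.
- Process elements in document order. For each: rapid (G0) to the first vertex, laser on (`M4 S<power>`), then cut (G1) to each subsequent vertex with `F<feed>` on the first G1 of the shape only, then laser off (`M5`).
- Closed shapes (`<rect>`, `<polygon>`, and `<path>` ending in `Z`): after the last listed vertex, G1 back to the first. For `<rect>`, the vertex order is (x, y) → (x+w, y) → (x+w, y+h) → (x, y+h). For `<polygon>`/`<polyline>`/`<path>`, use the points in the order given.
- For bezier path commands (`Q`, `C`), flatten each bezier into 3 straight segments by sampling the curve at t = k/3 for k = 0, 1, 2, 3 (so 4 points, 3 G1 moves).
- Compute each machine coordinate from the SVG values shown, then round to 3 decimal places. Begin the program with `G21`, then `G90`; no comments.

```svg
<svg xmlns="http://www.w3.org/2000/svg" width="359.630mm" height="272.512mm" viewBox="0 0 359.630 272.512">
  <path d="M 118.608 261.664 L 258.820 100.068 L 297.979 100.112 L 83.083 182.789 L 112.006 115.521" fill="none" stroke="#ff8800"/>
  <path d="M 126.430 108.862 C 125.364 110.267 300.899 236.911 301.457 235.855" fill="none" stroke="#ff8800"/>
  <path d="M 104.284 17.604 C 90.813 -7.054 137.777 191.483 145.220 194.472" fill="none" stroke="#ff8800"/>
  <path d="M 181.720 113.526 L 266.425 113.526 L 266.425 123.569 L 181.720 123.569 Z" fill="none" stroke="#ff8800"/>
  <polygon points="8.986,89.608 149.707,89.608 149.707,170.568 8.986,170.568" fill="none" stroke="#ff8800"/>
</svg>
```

Since the viewBox matches the mm dimensions, user units are millimetres directly. The only transform is the Y-flip y_m = 272.512 − y_svg.

Shape 1 is a open polyline drawn with `<path>`. Its stroke #ff8800 means score at S495, F2118. After flipping Y the toolpath is (118.608,10.848) → (258.820,172.444) → (297.979,172.400) → (83.083,89.723) → (112.006,156.991).

Shape 2 is a cubic bezier drawn with `<path>`. Its stroke #ff8800 means score at S495, F2118. After flipping Y the toolpath is (126.430,163.650) → (171.210,129.867) → (255.595,68.800) → (301.457,36.657).

Shape 3 is a cubic bezier drawn with `<path>`. Its stroke #ff8800 means score at S495, F2118. After flipping Y the toolpath is (104.284,254.908) → (107.256,220.677) → (128.305,130.703) → (145.220,78.040).

Shape 4 is a rectangle drawn with `<path>`. Its stroke #ff8800 means score at S495, F2118. After flipping Y the toolpath is (181.720,158.986) → (266.425,158.986) → (266.425,148.943) → (181.720,148.943) → (181.720,158.986), returning to the start.

Shape 5 is a rectangle drawn with `<polygon>`. Its stroke #ff8800 means score at S495, F2118. After flipping Y the toolpath is (8.986,182.904) → (149.707,182.904) → (149.707,101.944) → (8.986,101.944) → (8.986,182.904), returning to the start.

G21
G90
G0 X118.608 Y10.848
M4 S495
G1 X258.820 Y172.444 F2118
G1 X297.979 Y172.400
G1 X83.083 Y89.723
G1 X112.006 Y156.991
M5
G0 X126.430 Y163.650
M4 S495
G1 X171.210 Y129.867 F2118
G1 X255.595 Y68.800
G1 X301.457 Y36.657
M5
G0 X104.284 Y254.908
M4 S495
G1 X107.256 Y220.677 F2118
G1 X128.305 Y130.703
G1 X145.220 Y78.040
M5
G0 X181.720 Y158.986
M4 S495
G1 X266.425 Y158.986 F2118
G1 X266.425 Y148.943
G1 X181.720 Y148.943
G1 X181.720 Y158.986
M5
G0 X8.986 Y182.904
M4 S495
G1 X149.707 Y182.904 F2118
G1 X149.707 Y101.944
G1 X8.986 Y101.944
G1 X8.986 Y182.904
M5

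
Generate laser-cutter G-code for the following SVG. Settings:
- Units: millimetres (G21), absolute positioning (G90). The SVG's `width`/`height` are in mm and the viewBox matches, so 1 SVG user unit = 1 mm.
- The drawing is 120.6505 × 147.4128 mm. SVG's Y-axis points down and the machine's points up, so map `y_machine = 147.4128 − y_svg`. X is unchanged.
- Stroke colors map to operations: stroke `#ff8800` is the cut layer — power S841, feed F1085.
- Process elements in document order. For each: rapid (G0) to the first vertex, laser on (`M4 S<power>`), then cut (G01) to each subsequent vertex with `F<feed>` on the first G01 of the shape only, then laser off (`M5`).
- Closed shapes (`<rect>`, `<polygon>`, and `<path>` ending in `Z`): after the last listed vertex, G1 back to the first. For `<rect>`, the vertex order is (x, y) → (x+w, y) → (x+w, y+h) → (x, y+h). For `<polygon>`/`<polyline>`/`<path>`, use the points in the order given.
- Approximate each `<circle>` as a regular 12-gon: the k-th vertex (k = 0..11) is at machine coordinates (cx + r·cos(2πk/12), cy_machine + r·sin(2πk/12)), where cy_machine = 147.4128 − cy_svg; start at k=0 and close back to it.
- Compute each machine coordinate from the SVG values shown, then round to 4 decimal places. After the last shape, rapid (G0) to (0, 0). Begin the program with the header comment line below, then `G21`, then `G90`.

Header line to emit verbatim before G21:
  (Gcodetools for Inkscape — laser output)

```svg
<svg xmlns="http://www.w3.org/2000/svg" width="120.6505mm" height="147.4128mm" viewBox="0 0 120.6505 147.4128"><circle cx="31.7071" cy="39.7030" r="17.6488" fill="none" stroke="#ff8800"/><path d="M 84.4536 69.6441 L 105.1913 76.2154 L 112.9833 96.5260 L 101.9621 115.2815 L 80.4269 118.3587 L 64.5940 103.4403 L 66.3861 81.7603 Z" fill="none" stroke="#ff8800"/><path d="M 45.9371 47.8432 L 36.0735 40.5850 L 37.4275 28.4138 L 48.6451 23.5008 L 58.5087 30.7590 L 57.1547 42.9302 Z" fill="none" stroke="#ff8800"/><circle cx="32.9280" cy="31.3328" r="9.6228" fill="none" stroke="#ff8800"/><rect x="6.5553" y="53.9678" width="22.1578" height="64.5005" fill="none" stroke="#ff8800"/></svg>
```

1 u = 1 mm; y_m = 147.4128 − y.

[1] `<circle>` circle, #ff8800→cut S841 F1085: (49.3559,107.7098) → (46.9914,116.5342) → (40.5315,122.9941) → (31.7071,125.3586) → (22.8827,122.9941) → (16.4228,116.5342) → (14.0583,107.7098) → (16.4228,98.8854) → (22.8827,92.4255) → (31.7071,90.0610) → (40.5315,92.4255) → (46.9914,98.8854) → (49.3559,107.7098) (closed)

[2] `<path>` regular polygon, #ff8800→cut S841 F1085: (84.4536,77.7687) → (105.1913,71.1974) → (112.9833,50.8868) → (101.9621,32.1313) → (80.4269,29.0541) → (64.5940,43.9725) → (66.3861,65.6525) → (84.4536,77.7687) (closed)

[3] `<path>` regular polygon, #ff8800→cut S841 F1085: (45.9371,99.5696) → (36.0735,106.8278) → (37.4275,118.9990) → (48.6451,123.9120) → (58.5087,116.6538) → (57.1547,104.4826) → (45.9371,99.5696) (closed)

[4] `<circle>` circle, #ff8800→cut S841 F1085: (42.5508,116.0800) → (41.2616,120.8914) → (37.7394,124.4136) → (32.9280,125.7028) → (28.1166,124.4136) → (24.5944,120.8914) → (23.3052,116.0800) → (24.5944,111.2686) → (28.1166,107.7464) → (32.9280,106.4572) → (37.7394,107.7464) → (41.2616,111.2686) → (42.5508,116.0800) (closed)

[5] `<rect>` rectangle, #ff8800→cut S841 F1085: (6.5553,93.4450) → (28.7131,93.4450) → (28.7131,28.9445) → (6.5553,28.9445) → (6.5553,93.4450) (closed)

(Gcodetools for Inkscape — laser output)
G21
G90
G0 X49.3559 Y107.7098
M4 S841
G01 X46.9914 Y116.5342 F1085
G01 X40.5315 Y122.9941
G01 X31.7071 Y125.3586
G01 X22.8827 Y122.9941
G01 X16.4228 Y116.5342
G01 X14.0583 Y107.7098
G01 X16.4228 Y98.8854
G01 X22.8827 Y92.4255
G01 X31.7071 Y90.0610
G01 X40.5315 Y92.4255
G01 X46.9914 Y98.8854
G01 X49.3559 Y107.7098
M5
G0 X84.4536 Y77.7687
M4 S841
G01 X105.1913 Y71.1974 F1085
G01 X112.9833 Y50.8868
G01 X101.9621 Y32.1313
G01 X80.4269 Y29.0541
G01 X64.5940 Y43.9725
G01 X66.3861 Y65.6525
G01 X84.4536 Y77.7687
M5
G0 X45.9371 Y99.5696
M4 S841
G01 X36.0735 Y106.8278 F1085
G01 X37.4275 Y118.9990
G01 X48.6451 Y123.9120
G01 X58.5087 Y116.6538
G01 X57.1547 Y104.4826
G01 X45.9371 Y99.5696
M5
G0 X42.5508 Y116.0800
M4 S841
G01 X41.2616 Y120.8914 F1085
G01 X37.7394 Y124.4136
G01 X32.9280 Y125.7028
G01 X28.1166 Y124.4136
G01 X24.5944 Y120.8914
G01 X23.3052 Y116.0800
G01 X24.5944 Y111.2686
G01 X28.1166 Y107.7464
G01 X32.9280 Y106.4572
G01 X37.7394 Y107.7464
G01 X41.2616 Y111.2686
G01 X42.5508 Y116.0800
M5
G0 X6.5553 Y93.4450
M4 S841
G01 X28.7131 Y93.4450 F1085
G01 X28.7131 Y28.9445
G01 X6.5553 Y28.9445
G01 X6.5553 Y93.4450
M5
G0 X0.0000 Y0.0000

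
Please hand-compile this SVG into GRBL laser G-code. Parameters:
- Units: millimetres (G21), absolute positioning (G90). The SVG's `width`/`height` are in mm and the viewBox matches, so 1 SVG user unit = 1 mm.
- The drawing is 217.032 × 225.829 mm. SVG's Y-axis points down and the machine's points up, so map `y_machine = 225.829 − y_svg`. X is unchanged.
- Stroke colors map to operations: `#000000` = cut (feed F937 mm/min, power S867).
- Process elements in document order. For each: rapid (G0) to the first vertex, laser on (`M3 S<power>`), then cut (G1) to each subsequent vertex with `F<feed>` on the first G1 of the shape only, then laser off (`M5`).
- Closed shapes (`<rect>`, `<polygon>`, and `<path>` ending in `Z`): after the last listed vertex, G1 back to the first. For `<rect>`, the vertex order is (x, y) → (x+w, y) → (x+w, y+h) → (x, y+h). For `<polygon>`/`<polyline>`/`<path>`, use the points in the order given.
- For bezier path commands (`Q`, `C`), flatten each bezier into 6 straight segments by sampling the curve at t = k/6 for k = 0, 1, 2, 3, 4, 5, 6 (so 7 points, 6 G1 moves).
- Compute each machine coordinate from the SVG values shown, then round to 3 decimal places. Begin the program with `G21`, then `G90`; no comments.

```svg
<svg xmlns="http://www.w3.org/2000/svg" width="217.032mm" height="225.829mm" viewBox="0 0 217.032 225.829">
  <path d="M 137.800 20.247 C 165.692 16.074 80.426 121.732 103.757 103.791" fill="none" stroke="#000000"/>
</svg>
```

viewBox `0 0 217.032 225.829` with mm width/height → 1 unit = 1 mm. Flip: y_m = 225.829 − y_svg.

**Shape 1** — `<path>` cubic bezier, stroke `#000000` → cut (S867, F937). Control points (SVG): P0=(137.800,20.247), P1=(165.692,16.074), P2=(80.426,121.732), P3=(103.757,103.791); sampled at t=k/6. Machine vertices: (137.800,205.582) → (143.343,199.597) → (136.186,181.790) → (122.489,158.647) → (108.412,136.651) → (100.115,122.287) → (103.757,122.038). Open path.

G21
G90
G0 X137.800 Y205.582
M3 S867
G1 X143.343 Y199.597 F937
G1 X136.186 Y181.790
G1 X122.489 Y158.647
G1 X108.412 Y136.651
G1 X100.115 Y122.287
G1 X103.757 Y122.038
M5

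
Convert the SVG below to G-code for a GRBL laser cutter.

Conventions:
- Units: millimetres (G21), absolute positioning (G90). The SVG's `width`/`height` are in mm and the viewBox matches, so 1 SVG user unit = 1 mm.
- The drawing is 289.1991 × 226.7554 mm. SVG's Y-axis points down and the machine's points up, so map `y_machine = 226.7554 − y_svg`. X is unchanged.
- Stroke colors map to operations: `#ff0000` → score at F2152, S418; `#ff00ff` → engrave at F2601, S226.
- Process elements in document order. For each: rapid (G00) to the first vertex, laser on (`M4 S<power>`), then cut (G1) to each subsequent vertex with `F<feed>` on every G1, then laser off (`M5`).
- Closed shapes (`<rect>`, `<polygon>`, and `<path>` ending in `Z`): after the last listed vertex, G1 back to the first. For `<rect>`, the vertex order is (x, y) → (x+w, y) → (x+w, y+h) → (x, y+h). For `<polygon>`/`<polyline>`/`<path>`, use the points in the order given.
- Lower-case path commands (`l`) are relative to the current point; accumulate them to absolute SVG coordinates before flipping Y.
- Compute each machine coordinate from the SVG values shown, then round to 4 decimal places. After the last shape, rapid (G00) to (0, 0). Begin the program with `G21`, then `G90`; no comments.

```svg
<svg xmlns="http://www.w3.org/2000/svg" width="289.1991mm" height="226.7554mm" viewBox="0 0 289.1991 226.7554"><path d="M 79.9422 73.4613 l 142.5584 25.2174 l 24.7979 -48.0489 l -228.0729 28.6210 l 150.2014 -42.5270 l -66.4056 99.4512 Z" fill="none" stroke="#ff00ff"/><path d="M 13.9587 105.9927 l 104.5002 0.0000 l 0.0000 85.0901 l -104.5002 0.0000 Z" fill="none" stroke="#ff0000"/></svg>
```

G21
G90
G00 X79.9422 Y153.2941
M4 S226
G1 X222.5006 Y128.0767 F2601
G1 X247.2985 Y176.1256 F2601
G1 X19.2256 Y147.5046 F2601
G1 X169.4270 Y190.0316 F2601
G1 X103.0214 Y90.5804 F2601
G1 X79.9422 Y153.2941 F2601
M5
G00 X13.9587 Y120.7627
M4 S418
G1 X118.4589 Y120.7627 F2152
G1 X118.4589 Y35.6726 F2152
G1 X13.9587 Y35.6726 F2152
G1 X13.9587 Y120.7627 F2152
M5
G00 X0.0000 Y0.0000

Since the viewBox matches the mm dimensions, user units are millimetres directly. The only transform is the Y-flip y_m = 226.7554 − y_svg.

Shape 1 is a closed polygon drawn with `<path>`. Its stroke #ff00ff means engrave at S226, F2601. After flipping Y the toolpath is (79.9422,153.2941) → (222.5006,128.0767) → (247.2985,176.1256) → (19.2256,147.5046) → (169.4270,190.0316) → (103.0214,90.5804) → (79.9422,153.2941), returning to the start.

Shape 2 is a rectangle drawn with `<path>`. Its stroke #ff0000 means score at S418, F2152. After flipping Y the toolpath is (13.9587,120.7627) → (118.4589,120.7627) → (118.4589,35.6726) → (13.9587,35.6726) → (13.9587,120.7627), returning to the start.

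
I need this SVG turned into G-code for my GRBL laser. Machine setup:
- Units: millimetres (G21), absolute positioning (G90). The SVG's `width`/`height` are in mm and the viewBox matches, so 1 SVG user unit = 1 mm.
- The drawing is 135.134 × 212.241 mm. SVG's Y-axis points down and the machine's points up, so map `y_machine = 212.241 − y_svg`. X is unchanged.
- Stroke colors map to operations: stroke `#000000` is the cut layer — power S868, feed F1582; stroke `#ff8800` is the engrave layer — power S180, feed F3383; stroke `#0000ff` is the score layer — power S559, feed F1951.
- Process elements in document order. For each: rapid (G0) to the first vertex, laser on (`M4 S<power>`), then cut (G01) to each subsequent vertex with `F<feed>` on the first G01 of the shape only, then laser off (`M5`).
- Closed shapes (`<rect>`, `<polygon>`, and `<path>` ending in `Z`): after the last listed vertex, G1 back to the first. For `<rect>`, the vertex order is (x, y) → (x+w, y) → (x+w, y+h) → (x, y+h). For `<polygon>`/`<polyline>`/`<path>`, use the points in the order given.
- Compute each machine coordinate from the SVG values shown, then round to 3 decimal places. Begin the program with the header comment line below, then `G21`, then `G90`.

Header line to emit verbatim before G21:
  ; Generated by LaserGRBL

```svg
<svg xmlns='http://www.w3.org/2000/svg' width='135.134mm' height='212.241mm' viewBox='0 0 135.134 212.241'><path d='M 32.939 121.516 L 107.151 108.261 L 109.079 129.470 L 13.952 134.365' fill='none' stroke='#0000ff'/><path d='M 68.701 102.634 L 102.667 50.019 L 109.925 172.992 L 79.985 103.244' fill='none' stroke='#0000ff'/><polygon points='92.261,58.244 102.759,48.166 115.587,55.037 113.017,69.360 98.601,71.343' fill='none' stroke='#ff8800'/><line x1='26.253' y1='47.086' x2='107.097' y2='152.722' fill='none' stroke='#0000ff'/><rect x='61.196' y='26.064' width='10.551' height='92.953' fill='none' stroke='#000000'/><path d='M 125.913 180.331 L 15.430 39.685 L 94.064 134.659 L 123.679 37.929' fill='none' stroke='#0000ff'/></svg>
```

1 u = 1 mm; y_m = 212.241 − y.

[1] `<path>` open polyline, #0000ff→score S559 F1951: (32.939,90.725) → (107.151,103.980) → (109.079,82.771) → (13.952,77.876)

[2] `<path>` open polyline, #0000ff→score S559 F1951: (68.701,109.607) → (102.667,162.222) → (109.925,39.249) → (79.985,108.997)

[3] `<polygon>` regular polygon, #ff8800→engrave S180 F3383: (92.261,153.997) → (102.759,164.075) → (115.587,157.204) → (113.017,142.881) → (98.601,140.898) → (92.261,153.997) (closed)

[4] `<line>` line segment, #0000ff→score S559 F1951: (26.253,165.155) → (107.097,59.519)

[5] `<rect>` rectangle, #000000→cut S868 F1582: (61.196,186.177) → (71.747,186.177) → (71.747,93.224) → (61.196,93.224) → (61.196,186.177) (closed)

[6] `<path>` open polyline, #0000ff→score S559 F1951: (125.913,31.910) → (15.430,172.556) → (94.064,77.582) → (123.679,174.312)

; Generated by LaserGRBL
G21
G90
G0 X32.939 Y90.725
M4 S559
G01 X107.151 Y103.980 F1951
G01 X109.079 Y82.771
G01 X13.952 Y77.876
M5
G0 X68.701 Y109.607
M4 S559
G01 X102.667 Y162.222 F1951
G01 X109.925 Y39.249
G01 X79.985 Y108.997
M5
G0 X92.261 Y153.997
M4 S180
G01 X102.759 Y164.075 F3383
G01 X115.587 Y157.204
G01 X113.017 Y142.881
G01 X98.601 Y140.898
G01 X92.261 Y153.997
M5
G0 X26.253 Y165.155
M4 S559
G01 X107.097 Y59.519 F1951
M5
G0 X61.196 Y186.177
M4 S868
G01 X71.747 Y186.177 F1582
G01 X71.747 Y93.224
G01 X61.196 Y93.224
G01 X61.196 Y186.177
M5
G0 X125.913 Y31.910
M4 S559
G01 X15.430 Y172.556 F1951
G01 X94.064 Y77.582
G01 X123.679 Y174.312
M5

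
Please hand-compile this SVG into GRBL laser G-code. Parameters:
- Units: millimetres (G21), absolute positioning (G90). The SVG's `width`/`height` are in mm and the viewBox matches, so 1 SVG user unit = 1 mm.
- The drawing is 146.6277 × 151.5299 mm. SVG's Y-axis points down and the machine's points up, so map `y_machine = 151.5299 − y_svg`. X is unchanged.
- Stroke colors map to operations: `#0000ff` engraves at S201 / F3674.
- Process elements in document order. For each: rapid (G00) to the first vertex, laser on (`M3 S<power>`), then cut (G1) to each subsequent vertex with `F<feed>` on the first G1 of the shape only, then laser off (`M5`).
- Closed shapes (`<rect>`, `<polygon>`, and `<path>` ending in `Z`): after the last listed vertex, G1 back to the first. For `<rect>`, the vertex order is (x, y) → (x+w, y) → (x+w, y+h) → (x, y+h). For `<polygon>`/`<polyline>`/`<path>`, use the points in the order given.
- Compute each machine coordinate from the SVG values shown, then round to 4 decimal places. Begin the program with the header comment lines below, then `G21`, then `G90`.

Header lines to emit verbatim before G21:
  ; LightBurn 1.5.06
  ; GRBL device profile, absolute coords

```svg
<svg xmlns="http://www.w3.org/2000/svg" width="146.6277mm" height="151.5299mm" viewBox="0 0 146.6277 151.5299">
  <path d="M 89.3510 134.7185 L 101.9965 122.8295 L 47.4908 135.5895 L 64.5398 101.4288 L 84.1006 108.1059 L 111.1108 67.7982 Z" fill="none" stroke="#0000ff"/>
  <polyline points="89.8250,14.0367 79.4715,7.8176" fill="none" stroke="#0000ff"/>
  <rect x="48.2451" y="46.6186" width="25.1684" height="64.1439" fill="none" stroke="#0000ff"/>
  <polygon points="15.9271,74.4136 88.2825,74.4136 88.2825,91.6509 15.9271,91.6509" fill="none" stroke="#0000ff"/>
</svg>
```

; LightBurn 1.5.06
; GRBL device profile, absolute coords
G21
G90
G00 X89.3510 Y16.8114
M3 S201
G1 X101.9965 Y28.7004 F3674
G1 X47.4908 Y15.9404
G1 X64.5398 Y50.1011
G1 X84.1006 Y43.4240
G1 X111.1108 Y83.7317
G1 X89.3510 Y16.8114
M5
G00 X89.8250 Y137.4932
M3 S201
G1 X79.4715 Y143.7123 F3674
M5
G00 X48.2451 Y104.9113
M3 S201
G1 X73.4135 Y104.9113 F3674
G1 X73.4135 Y40.7674
G1 X48.2451 Y40.7674
G1 X48.2451 Y104.9113
M5
G00 X15.9271 Y77.1163
M3 S201
G1 X88.2825 Y77.1163 F3674
G1 X88.2825 Y59.8790
G1 X15.9271 Y59.8790
G1 X15.9271 Y77.1163
M5

Since the viewBox matches the mm dimensions, user units are millimetres directly. The only transform is the Y-flip y_m = 151.5299 − y_svg.

Shape 1 is a closed polygon drawn with `<path>`. Its stroke #0000ff means engrave at S201, F3674. After flipping Y the toolpath is (89.3510,16.8114) → (101.9965,28.7004) → (47.4908,15.9404) → (64.5398,50.1011) → (84.1006,43.4240) → (111.1108,83.7317) → (89.3510,16.8114), returning to the start.

Shape 2 is a line segment drawn with `<polyline>`. Its stroke #0000ff means engrave at S201, F3674. After flipping Y the toolpath is (89.8250,137.4932) → (79.4715,143.7123).

Shape 3 is a rectangle drawn with `<rect>`. Its stroke #0000ff means engrave at S201, F3674. After flipping Y the toolpath is (48.2451,104.9113) → (73.4135,104.9113) → (73.4135,40.7674) → (48.2451,40.7674) → (48.2451,104.9113), returning to the start.

Shape 4 is a rectangle drawn with `<polygon>`. Its stroke #0000ff means engrave at S201, F3674. After flipping Y the toolpath is (15.9271,77.1163) → (88.2825,77.1163) → (88.2825,59.8790) → (15.9271,59.8790) → (15.9271,77.1163), returning to the start.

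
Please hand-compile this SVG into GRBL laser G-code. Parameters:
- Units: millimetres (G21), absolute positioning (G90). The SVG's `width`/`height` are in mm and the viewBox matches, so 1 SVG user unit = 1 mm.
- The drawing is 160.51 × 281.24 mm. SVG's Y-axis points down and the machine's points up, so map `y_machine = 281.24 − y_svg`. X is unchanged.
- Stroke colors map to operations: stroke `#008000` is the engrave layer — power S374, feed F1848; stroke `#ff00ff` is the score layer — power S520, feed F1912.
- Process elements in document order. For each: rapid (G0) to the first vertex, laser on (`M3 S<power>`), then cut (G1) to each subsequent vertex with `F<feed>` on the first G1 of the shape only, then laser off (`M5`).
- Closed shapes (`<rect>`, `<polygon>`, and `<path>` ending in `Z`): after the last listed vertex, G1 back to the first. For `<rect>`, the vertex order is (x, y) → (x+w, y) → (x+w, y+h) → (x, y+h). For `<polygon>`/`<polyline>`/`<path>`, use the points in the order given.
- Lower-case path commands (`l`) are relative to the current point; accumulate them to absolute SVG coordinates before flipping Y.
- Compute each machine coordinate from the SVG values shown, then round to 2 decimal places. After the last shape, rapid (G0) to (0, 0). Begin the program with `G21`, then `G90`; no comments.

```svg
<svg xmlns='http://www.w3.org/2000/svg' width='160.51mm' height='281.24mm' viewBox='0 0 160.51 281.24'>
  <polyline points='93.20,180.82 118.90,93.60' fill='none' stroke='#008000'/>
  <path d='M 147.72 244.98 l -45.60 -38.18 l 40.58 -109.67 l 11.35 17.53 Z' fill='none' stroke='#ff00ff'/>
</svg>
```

1 u = 1 mm; y_m = 281.24 − y.

[1] `<polyline>` line segment, #008000→engrave S374 F1848: (93.20,100.42) → (118.90,187.64)

[2] `<path>` closed polygon, #ff00ff→score S520 F1912: (147.72,36.26) → (102.12,74.44) → (142.70,184.11) → (154.05,166.58) → (147.72,36.26) (closed)

G21
G90
G0 X93.20 Y100.42
M3 S374
G1 X118.90 Y187.64 F1848
M5
G0 X147.72 Y36.26
M3 S520
G1 X102.12 Y74.44 F1912
G1 X142.70 Y184.11
G1 X154.05 Y166.58
G1 X147.72 Y36.26
M5
G0 X0.00 Y0.00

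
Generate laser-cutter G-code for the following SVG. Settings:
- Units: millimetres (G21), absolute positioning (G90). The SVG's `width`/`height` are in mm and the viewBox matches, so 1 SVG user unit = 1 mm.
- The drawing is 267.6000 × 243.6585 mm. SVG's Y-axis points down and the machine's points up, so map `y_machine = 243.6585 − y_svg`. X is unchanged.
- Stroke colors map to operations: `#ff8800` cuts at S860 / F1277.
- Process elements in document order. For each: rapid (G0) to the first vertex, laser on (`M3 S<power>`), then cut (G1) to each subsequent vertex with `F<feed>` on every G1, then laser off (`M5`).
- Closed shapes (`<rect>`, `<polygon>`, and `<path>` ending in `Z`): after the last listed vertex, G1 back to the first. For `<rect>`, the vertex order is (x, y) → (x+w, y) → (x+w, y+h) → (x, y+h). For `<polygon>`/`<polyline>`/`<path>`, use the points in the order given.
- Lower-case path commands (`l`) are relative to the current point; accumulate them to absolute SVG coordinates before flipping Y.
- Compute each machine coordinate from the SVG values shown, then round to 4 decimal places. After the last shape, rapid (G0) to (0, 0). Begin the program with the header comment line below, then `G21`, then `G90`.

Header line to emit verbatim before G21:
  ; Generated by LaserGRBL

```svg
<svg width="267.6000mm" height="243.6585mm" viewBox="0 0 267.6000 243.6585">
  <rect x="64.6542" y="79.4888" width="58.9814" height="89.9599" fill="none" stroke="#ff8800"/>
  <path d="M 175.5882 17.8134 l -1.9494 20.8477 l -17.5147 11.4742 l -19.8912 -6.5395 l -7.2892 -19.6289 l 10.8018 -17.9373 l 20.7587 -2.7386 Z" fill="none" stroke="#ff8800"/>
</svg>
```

1 u = 1 mm; y_m = 243.6585 − y.

[1] `<rect>` rectangle, #ff8800→cut S860 F1277: (64.6542,164.1697) → (123.6356,164.1697) → (123.6356,74.2098) → (64.6542,74.2098) → (64.6542,164.1697) (closed)

[2] `<path>` regular polygon, #ff8800→cut S860 F1277: (175.5882,225.8451) → (173.6388,204.9974) → (156.1241,193.5232) → (136.2329,200.0627) → (128.9437,219.6916) → (139.7455,237.6289) → (160.5042,240.3675) → (175.5882,225.8451) (closed)

; Generated by LaserGRBL
G21
G90
G0 X64.6542 Y164.1697
M3 S860
G1 X123.6356 Y164.1697 F1277
G1 X123.6356 Y74.2098 F1277
G1 X64.6542 Y74.2098 F1277
G1 X64.6542 Y164.1697 F1277
M5
G0 X175.5882 Y225.8451
M3 S860
G1 X173.6388 Y204.9974 F1277
G1 X156.1241 Y193.5232 F1277
G1 X136.2329 Y200.0627 F1277
G1 X128.9437 Y219.6916 F1277
G1 X139.7455 Y237.6289 F1277
G1 X160.5042 Y240.3675 F1277
G1 X175.5882 Y225.8451 F1277
M5
G0 X0.0000 Y0.0000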